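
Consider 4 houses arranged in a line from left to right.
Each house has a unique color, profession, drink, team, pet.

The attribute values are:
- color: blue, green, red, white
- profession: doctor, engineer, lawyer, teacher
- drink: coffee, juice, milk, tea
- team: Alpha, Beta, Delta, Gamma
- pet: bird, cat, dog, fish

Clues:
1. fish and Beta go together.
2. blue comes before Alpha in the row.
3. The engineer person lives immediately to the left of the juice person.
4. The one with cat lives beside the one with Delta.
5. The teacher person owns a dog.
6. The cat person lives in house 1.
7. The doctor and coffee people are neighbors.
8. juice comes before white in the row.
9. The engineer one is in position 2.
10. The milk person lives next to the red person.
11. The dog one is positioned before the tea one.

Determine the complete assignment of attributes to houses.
Solution:

House | Color | Profession | Drink | Team | Pet
-----------------------------------------------
  1   | blue | doctor | milk | Gamma | cat
  2   | red | engineer | coffee | Delta | bird
  3   | green | teacher | juice | Alpha | dog
  4   | white | lawyer | tea | Beta | fish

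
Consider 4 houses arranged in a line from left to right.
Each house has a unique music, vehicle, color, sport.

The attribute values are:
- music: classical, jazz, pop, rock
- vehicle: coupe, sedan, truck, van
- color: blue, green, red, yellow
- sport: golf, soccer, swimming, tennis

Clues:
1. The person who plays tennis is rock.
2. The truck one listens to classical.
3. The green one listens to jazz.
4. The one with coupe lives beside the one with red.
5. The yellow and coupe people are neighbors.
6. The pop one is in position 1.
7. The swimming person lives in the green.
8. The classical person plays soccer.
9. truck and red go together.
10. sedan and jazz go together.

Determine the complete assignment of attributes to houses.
Solution:

House | Music | Vehicle | Color | Sport
---------------------------------------
  1   | pop | van | yellow | golf
  2   | rock | coupe | blue | tennis
  3   | classical | truck | red | soccer
  4   | jazz | sedan | green | swimming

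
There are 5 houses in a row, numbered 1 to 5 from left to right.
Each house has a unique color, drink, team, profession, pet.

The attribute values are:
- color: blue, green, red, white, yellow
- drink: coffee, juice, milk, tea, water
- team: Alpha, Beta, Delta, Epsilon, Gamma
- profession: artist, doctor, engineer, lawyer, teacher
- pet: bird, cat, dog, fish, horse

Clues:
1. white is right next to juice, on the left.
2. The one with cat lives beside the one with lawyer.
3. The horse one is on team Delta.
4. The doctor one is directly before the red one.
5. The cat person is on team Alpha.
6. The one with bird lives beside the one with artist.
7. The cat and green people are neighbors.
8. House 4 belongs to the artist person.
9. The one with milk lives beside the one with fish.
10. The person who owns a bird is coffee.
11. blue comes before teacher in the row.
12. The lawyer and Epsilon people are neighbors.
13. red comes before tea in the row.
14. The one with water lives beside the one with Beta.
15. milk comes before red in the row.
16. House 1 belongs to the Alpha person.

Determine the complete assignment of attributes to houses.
Solution:

House | Color | Drink | Team | Profession | Pet
-----------------------------------------------
  1   | white | milk | Alpha | engineer | cat
  2   | green | juice | Gamma | lawyer | fish
  3   | blue | coffee | Epsilon | doctor | bird
  4   | red | water | Delta | artist | horse
  5   | yellow | tea | Beta | teacher | dog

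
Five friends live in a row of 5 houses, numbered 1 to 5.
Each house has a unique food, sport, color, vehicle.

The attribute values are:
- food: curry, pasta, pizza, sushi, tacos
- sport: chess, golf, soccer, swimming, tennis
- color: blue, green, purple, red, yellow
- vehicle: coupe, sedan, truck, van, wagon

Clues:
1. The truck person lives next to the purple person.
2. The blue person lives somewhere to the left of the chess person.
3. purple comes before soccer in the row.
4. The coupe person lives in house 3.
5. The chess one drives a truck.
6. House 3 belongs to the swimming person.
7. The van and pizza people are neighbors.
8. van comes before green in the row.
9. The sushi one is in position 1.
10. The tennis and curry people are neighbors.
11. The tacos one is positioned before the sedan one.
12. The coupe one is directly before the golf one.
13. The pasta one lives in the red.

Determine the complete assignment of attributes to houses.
Solution:

House | Food | Sport | Color | Vehicle
--------------------------------------
  1   | sushi | tennis | blue | wagon
  2   | curry | chess | yellow | truck
  3   | tacos | swimming | purple | coupe
  4   | pasta | golf | red | van
  5   | pizza | soccer | green | sedan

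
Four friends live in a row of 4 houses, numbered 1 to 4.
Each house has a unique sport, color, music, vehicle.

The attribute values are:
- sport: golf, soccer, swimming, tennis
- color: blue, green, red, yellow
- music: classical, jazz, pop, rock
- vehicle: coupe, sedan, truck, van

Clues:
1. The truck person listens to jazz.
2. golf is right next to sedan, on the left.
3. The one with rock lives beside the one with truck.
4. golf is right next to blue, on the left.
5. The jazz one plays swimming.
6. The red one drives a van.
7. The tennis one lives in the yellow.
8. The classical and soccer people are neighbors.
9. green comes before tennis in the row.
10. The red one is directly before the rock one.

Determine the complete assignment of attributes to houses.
Solution:

House | Sport | Color | Music | Vehicle
---------------------------------------
  1   | golf | red | classical | van
  2   | soccer | blue | rock | sedan
  3   | swimming | green | jazz | truck
  4   | tennis | yellow | pop | coupe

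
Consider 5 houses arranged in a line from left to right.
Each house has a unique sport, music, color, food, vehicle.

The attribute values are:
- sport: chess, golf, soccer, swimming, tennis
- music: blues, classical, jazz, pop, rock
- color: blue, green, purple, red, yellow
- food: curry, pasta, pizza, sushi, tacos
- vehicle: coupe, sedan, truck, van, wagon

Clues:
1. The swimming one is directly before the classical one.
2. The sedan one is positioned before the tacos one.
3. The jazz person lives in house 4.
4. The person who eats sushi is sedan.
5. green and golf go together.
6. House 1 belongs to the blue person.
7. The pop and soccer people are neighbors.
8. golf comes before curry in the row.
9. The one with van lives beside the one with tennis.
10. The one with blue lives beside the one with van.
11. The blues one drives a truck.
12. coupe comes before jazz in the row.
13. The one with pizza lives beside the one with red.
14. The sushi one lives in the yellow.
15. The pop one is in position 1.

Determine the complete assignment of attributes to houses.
Solution:

House | Sport | Music | Color | Food | Vehicle
----------------------------------------------
  1   | swimming | pop | blue | pizza | coupe
  2   | soccer | classical | red | pasta | van
  3   | tennis | rock | yellow | sushi | sedan
  4   | golf | jazz | green | tacos | wagon
  5   | chess | blues | purple | curry | truck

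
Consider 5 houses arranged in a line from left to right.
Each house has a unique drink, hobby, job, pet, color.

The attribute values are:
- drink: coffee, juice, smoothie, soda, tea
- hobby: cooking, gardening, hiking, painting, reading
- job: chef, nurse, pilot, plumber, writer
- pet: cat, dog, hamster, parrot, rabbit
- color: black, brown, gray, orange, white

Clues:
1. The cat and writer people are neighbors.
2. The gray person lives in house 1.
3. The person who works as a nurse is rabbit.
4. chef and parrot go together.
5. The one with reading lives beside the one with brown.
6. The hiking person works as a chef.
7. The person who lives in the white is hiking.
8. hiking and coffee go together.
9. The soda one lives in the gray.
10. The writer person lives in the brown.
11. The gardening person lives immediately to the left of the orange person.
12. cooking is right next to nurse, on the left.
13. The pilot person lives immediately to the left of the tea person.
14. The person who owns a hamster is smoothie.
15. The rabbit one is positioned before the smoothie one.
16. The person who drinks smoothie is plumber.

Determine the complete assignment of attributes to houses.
Solution:

House | Drink | Hobby | Job | Pet | Color
-----------------------------------------
  1   | soda | reading | pilot | cat | gray
  2   | tea | cooking | writer | dog | brown
  3   | juice | gardening | nurse | rabbit | black
  4   | smoothie | painting | plumber | hamster | orange
  5   | coffee | hiking | chef | parrot | white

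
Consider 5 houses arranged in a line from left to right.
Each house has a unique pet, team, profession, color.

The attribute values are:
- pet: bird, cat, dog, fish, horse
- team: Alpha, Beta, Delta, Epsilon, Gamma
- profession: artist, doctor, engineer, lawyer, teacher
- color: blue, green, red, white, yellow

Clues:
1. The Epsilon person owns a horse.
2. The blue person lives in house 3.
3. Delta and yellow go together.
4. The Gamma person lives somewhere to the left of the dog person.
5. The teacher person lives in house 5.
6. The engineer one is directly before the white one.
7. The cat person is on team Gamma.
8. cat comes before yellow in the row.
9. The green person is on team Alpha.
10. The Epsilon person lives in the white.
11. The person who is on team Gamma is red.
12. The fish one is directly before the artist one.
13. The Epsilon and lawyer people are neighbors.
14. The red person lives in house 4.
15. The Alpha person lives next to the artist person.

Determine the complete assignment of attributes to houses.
Solution:

House | Pet | Team | Profession | Color
---------------------------------------
  1   | fish | Alpha | engineer | green
  2   | horse | Epsilon | artist | white
  3   | bird | Beta | lawyer | blue
  4   | cat | Gamma | doctor | red
  5   | dog | Delta | teacher | yellow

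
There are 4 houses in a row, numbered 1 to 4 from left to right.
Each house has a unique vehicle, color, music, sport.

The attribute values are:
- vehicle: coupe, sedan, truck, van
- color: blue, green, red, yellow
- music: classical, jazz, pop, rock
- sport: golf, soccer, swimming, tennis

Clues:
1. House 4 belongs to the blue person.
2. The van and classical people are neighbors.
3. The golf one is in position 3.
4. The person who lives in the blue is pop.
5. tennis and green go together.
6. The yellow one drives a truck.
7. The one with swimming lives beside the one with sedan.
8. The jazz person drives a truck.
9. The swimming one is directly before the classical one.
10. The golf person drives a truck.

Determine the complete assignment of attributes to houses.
Solution:

House | Vehicle | Color | Music | Sport
---------------------------------------
  1   | van | red | rock | swimming
  2   | sedan | green | classical | tennis
  3   | truck | yellow | jazz | golf
  4   | coupe | blue | pop | soccer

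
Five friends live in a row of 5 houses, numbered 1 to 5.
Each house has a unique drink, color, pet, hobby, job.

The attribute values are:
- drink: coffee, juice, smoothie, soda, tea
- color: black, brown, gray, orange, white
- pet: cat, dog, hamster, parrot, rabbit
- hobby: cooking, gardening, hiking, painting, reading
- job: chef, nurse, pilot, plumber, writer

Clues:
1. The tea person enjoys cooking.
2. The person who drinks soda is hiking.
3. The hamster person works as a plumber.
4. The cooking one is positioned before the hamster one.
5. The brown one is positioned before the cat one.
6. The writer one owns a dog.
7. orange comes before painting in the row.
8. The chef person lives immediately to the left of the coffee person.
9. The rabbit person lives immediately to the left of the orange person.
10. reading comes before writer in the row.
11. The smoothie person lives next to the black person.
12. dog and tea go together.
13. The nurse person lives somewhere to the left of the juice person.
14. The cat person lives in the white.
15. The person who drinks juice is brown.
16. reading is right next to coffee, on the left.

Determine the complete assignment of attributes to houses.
Solution:

House | Drink | Color | Pet | Hobby | Job
-----------------------------------------
  1   | smoothie | gray | parrot | reading | chef
  2   | coffee | black | rabbit | gardening | nurse
  3   | tea | orange | dog | cooking | writer
  4   | juice | brown | hamster | painting | plumber
  5   | soda | white | cat | hiking | pilot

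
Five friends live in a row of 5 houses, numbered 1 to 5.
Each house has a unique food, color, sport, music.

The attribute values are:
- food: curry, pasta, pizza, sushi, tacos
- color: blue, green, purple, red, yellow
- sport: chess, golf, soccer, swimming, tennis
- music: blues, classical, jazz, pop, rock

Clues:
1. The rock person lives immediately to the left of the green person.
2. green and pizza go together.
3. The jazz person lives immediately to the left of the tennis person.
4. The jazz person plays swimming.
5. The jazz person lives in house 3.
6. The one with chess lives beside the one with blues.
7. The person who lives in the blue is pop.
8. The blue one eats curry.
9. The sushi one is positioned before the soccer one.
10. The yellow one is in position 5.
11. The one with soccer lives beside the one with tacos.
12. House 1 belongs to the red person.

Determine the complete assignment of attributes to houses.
Solution:

House | Food | Color | Sport | Music
------------------------------------
  1   | sushi | red | chess | rock
  2   | pizza | green | soccer | blues
  3   | tacos | purple | swimming | jazz
  4   | curry | blue | tennis | pop
  5   | pasta | yellow | golf | classical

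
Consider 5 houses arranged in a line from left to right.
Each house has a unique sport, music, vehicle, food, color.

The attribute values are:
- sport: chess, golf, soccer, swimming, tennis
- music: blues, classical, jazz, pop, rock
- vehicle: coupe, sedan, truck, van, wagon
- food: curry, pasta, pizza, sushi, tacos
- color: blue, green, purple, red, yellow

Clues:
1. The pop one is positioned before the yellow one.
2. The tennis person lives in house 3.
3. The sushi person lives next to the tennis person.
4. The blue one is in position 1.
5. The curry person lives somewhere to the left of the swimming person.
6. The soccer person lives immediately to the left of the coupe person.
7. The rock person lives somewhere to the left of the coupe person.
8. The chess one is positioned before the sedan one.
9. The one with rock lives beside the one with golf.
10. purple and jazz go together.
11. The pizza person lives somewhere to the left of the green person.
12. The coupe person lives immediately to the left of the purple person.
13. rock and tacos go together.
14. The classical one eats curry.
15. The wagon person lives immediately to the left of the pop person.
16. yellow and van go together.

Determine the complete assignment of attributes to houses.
Solution:

House | Sport | Music | Vehicle | Food | Color
----------------------------------------------
  1   | soccer | rock | wagon | tacos | blue
  2   | golf | pop | coupe | sushi | red
  3   | tennis | jazz | truck | pizza | purple
  4   | chess | classical | van | curry | yellow
  5   | swimming | blues | sedan | pasta | green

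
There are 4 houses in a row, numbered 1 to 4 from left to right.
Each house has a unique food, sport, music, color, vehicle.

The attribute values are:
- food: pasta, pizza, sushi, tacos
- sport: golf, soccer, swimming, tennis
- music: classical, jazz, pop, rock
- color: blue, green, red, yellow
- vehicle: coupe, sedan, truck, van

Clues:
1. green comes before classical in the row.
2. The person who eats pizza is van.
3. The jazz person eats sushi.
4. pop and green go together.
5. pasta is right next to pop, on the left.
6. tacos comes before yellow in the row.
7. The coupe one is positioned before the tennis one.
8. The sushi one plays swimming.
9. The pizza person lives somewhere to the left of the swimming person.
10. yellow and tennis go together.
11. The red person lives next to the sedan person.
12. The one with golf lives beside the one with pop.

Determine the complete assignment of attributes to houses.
Solution:

House | Food | Sport | Music | Color | Vehicle
----------------------------------------------
  1   | pasta | golf | rock | red | coupe
  2   | tacos | soccer | pop | green | sedan
  3   | pizza | tennis | classical | yellow | van
  4   | sushi | swimming | jazz | blue | truck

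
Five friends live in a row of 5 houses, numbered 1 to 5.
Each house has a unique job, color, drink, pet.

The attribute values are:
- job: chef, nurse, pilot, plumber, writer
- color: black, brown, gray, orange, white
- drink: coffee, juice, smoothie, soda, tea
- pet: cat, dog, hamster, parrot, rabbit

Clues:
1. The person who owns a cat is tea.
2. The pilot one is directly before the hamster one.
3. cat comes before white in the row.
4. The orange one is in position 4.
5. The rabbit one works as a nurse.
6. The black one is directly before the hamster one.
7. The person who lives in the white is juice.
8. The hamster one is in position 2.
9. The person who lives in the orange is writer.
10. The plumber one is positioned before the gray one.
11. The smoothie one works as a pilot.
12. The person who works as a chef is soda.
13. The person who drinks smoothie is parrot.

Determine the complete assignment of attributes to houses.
Solution:

House | Job | Color | Drink | Pet
---------------------------------
  1   | pilot | black | smoothie | parrot
  2   | plumber | brown | coffee | hamster
  3   | chef | gray | soda | dog
  4   | writer | orange | tea | cat
  5   | nurse | white | juice | rabbit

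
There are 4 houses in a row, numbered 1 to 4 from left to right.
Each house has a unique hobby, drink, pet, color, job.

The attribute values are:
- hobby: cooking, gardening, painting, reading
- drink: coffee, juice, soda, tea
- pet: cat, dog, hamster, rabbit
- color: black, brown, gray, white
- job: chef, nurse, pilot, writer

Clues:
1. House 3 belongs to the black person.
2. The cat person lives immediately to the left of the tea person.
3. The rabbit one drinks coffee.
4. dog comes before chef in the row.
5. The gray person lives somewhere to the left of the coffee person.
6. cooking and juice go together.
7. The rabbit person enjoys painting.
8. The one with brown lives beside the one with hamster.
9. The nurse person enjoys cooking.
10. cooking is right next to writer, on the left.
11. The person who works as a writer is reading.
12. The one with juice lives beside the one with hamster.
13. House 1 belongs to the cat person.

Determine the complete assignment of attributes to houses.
Solution:

House | Hobby | Drink | Pet | Color | Job
-----------------------------------------
  1   | cooking | juice | cat | brown | nurse
  2   | reading | tea | hamster | gray | writer
  3   | gardening | soda | dog | black | pilot
  4   | painting | coffee | rabbit | white | chef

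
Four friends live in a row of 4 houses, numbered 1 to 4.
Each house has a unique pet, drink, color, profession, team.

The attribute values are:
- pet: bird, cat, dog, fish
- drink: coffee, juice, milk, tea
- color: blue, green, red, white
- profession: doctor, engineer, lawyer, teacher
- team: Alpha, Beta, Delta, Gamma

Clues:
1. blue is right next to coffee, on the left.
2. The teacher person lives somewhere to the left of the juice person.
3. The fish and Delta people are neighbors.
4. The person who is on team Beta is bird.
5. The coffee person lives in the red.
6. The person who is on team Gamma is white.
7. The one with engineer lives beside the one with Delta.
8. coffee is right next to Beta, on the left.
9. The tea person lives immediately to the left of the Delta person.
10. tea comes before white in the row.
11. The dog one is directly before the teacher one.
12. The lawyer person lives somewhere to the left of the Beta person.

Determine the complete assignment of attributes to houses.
Solution:

House | Pet | Drink | Color | Profession | Team
-----------------------------------------------
  1   | fish | tea | blue | engineer | Alpha
  2   | dog | coffee | red | lawyer | Delta
  3   | bird | milk | green | teacher | Beta
  4   | cat | juice | white | doctor | Gamma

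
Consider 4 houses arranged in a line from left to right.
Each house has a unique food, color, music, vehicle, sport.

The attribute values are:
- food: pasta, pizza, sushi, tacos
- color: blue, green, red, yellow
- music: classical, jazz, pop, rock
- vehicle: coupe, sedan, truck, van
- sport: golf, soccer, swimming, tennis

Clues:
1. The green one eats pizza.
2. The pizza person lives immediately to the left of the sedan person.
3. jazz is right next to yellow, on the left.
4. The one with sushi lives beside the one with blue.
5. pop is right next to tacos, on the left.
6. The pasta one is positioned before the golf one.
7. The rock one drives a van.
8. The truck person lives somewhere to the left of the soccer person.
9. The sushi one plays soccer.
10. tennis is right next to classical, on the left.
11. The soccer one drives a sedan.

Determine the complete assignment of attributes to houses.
Solution:

House | Food | Color | Music | Vehicle | Sport
----------------------------------------------
  1   | pizza | green | jazz | truck | tennis
  2   | sushi | yellow | classical | sedan | soccer
  3   | pasta | blue | pop | coupe | swimming
  4   | tacos | red | rock | van | golf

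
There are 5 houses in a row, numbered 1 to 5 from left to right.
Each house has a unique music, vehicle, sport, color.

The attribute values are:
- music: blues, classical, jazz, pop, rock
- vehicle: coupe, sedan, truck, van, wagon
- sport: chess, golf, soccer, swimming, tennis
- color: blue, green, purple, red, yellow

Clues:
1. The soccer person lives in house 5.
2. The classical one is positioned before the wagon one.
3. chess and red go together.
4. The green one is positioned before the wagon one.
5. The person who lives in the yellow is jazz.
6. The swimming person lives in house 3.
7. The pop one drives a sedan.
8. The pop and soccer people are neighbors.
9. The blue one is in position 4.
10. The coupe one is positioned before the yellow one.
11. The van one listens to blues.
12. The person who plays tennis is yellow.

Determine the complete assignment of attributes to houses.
Solution:

House | Music | Vehicle | Sport | Color
---------------------------------------
  1   | classical | coupe | chess | red
  2   | jazz | truck | tennis | yellow
  3   | blues | van | swimming | green
  4   | pop | sedan | golf | blue
  5   | rock | wagon | soccer | purple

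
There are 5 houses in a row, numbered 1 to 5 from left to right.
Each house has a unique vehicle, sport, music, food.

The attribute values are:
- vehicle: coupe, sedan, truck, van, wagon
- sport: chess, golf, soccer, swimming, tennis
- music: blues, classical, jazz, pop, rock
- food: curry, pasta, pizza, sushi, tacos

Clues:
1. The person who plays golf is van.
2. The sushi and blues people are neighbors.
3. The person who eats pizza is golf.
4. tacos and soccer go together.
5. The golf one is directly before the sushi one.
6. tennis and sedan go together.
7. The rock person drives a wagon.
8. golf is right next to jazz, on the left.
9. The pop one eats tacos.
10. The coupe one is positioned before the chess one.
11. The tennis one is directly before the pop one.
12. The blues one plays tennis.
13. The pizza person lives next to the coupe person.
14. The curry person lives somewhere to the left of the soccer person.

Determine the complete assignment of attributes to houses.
Solution:

House | Vehicle | Sport | Music | Food
--------------------------------------
  1   | van | golf | classical | pizza
  2   | coupe | swimming | jazz | sushi
  3   | sedan | tennis | blues | curry
  4   | truck | soccer | pop | tacos
  5   | wagon | chess | rock | pasta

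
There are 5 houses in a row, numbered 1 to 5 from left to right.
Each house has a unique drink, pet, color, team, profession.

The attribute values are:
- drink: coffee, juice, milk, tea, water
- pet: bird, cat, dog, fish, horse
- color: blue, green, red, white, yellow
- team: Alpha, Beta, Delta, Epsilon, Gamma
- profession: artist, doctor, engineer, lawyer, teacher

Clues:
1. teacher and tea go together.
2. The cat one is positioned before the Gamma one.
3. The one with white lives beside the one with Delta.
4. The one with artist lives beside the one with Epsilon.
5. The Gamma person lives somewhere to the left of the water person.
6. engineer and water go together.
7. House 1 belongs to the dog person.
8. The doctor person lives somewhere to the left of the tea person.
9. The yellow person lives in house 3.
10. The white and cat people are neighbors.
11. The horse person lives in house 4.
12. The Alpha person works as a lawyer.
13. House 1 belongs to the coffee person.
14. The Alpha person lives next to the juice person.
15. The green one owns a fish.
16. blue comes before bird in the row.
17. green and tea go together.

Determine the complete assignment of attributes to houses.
Solution:

House | Drink | Pet | Color | Team | Profession
-----------------------------------------------
  1   | coffee | dog | white | Alpha | lawyer
  2   | juice | cat | blue | Delta | doctor
  3   | milk | bird | yellow | Gamma | artist
  4   | water | horse | red | Epsilon | engineer
  5   | tea | fish | green | Beta | teacher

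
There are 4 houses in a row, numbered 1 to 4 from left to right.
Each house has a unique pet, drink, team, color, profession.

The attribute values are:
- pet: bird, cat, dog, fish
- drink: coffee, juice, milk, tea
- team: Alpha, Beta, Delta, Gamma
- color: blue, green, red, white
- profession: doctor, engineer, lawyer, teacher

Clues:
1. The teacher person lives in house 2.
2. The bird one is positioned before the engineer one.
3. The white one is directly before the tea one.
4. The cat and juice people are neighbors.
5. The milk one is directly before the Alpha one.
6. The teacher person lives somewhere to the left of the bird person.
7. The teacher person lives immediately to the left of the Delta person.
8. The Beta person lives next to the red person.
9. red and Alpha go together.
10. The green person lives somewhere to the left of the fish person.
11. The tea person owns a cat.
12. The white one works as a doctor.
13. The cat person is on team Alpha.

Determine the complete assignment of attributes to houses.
Solution:

House | Pet | Drink | Team | Color | Profession
-----------------------------------------------
  1   | dog | milk | Beta | white | doctor
  2   | cat | tea | Alpha | red | teacher
  3   | bird | juice | Delta | green | lawyer
  4   | fish | coffee | Gamma | blue | engineer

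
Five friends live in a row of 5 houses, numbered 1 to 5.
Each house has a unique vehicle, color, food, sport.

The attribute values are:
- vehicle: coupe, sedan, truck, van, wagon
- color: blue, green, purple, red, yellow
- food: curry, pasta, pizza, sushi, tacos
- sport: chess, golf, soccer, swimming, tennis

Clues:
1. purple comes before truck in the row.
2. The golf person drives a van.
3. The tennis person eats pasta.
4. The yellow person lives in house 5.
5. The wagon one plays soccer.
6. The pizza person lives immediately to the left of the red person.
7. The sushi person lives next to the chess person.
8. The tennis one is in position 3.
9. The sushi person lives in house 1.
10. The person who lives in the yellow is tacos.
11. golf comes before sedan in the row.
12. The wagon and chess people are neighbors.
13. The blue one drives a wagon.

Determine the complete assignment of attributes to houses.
Solution:

House | Vehicle | Color | Food | Sport
--------------------------------------
  1   | wagon | blue | sushi | soccer
  2   | coupe | purple | pizza | chess
  3   | truck | red | pasta | tennis
  4   | van | green | curry | golf
  5   | sedan | yellow | tacos | swimming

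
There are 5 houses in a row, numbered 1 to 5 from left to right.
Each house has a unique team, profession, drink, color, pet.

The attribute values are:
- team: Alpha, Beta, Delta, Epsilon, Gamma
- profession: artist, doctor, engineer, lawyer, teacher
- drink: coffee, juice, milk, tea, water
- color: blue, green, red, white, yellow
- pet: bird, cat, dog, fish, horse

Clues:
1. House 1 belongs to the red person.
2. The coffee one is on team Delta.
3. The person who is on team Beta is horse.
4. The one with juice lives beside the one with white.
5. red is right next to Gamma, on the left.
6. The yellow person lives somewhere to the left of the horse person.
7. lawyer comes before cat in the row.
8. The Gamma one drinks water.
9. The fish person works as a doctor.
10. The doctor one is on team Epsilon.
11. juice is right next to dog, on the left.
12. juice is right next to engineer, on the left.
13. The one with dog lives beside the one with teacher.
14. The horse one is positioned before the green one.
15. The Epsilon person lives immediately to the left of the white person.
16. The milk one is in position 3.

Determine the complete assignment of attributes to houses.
Solution:

House | Team | Profession | Drink | Color | Pet
-----------------------------------------------
  1   | Epsilon | doctor | juice | red | fish
  2   | Gamma | engineer | water | white | dog
  3   | Alpha | teacher | milk | yellow | bird
  4   | Beta | lawyer | tea | blue | horse
  5   | Delta | artist | coffee | green | cat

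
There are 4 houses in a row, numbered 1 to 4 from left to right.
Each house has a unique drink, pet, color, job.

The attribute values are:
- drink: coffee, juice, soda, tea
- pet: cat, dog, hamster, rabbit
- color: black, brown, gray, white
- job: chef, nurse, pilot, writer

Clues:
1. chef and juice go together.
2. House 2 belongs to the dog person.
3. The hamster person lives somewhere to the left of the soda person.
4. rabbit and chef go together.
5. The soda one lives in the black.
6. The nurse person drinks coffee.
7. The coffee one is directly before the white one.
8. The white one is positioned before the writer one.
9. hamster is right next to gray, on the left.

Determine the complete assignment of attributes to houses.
Solution:

House | Drink | Pet | Color | Job
---------------------------------
  1   | tea | hamster | brown | pilot
  2   | coffee | dog | gray | nurse
  3   | juice | rabbit | white | chef
  4   | soda | cat | black | writer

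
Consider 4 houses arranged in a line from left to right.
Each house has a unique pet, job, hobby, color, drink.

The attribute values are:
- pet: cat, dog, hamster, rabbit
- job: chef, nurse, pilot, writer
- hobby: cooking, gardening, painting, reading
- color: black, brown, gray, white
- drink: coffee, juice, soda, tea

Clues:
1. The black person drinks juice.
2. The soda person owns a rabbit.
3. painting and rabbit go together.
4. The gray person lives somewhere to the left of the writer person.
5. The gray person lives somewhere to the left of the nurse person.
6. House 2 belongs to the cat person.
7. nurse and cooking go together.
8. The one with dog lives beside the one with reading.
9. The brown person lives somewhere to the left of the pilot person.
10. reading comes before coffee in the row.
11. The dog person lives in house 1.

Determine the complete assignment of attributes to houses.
Solution:

House | Pet | Job | Hobby | Color | Drink
-----------------------------------------
  1   | dog | chef | gardening | gray | tea
  2   | cat | writer | reading | black | juice
  3   | hamster | nurse | cooking | brown | coffee
  4   | rabbit | pilot | painting | white | soda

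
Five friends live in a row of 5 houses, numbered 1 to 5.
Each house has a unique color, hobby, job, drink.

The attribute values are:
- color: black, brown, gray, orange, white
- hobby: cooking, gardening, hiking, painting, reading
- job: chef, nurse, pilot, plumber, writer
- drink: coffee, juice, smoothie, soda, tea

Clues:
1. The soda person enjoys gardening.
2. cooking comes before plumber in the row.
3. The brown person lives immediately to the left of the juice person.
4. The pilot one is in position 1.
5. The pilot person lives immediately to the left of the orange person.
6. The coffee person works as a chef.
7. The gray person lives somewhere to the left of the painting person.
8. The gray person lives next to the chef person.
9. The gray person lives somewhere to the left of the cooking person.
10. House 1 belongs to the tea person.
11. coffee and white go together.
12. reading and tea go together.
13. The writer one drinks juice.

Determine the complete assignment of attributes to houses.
Solution:

House | Color | Hobby | Job | Drink
-----------------------------------
  1   | brown | reading | pilot | tea
  2   | orange | hiking | writer | juice
  3   | gray | gardening | nurse | soda
  4   | white | cooking | chef | coffee
  5   | black | painting | plumber | smoothie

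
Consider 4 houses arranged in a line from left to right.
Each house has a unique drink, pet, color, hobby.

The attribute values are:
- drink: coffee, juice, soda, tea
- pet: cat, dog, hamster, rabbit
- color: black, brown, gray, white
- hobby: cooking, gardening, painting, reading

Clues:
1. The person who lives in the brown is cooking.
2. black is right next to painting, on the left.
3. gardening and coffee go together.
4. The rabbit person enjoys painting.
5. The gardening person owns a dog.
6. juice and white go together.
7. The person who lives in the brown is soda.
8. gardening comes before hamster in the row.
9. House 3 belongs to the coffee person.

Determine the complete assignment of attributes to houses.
Solution:

House | Drink | Pet | Color | Hobby
-----------------------------------
  1   | tea | cat | black | reading
  2   | juice | rabbit | white | painting
  3   | coffee | dog | gray | gardening
  4   | soda | hamster | brown | cooking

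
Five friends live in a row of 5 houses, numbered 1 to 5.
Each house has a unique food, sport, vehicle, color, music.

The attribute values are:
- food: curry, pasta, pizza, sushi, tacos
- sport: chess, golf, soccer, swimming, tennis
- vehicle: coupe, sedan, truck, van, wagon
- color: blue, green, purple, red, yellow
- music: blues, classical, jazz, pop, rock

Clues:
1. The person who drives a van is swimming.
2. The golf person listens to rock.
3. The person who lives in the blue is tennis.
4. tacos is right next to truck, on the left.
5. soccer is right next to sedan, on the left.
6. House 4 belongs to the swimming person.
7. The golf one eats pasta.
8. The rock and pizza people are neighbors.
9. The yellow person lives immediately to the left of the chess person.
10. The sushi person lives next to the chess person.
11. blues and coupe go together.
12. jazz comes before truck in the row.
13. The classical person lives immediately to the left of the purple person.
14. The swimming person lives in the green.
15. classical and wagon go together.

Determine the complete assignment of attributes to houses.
Solution:

House | Food | Sport | Vehicle | Color | Music
----------------------------------------------
  1   | sushi | soccer | wagon | yellow | classical
  2   | tacos | chess | sedan | purple | jazz
  3   | pasta | golf | truck | red | rock
  4   | pizza | swimming | van | green | pop
  5   | curry | tennis | coupe | blue | blues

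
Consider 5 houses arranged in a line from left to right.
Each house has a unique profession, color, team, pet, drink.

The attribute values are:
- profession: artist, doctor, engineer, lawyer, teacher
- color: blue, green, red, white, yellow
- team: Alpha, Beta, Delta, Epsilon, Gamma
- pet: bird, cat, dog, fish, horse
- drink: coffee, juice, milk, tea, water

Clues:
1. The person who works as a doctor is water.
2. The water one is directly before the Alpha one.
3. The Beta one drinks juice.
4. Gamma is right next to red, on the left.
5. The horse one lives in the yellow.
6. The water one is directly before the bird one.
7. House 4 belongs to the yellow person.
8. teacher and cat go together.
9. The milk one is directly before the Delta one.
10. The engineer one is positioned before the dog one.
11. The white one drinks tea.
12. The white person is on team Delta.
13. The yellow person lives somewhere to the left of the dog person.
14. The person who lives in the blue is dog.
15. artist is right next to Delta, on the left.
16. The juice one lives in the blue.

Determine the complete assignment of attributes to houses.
Solution:

House | Profession | Color | Team | Pet | Drink
-----------------------------------------------
  1   | doctor | green | Gamma | fish | water
  2   | artist | red | Alpha | bird | milk
  3   | teacher | white | Delta | cat | tea
  4   | engineer | yellow | Epsilon | horse | coffee
  5   | lawyer | blue | Beta | dog | juice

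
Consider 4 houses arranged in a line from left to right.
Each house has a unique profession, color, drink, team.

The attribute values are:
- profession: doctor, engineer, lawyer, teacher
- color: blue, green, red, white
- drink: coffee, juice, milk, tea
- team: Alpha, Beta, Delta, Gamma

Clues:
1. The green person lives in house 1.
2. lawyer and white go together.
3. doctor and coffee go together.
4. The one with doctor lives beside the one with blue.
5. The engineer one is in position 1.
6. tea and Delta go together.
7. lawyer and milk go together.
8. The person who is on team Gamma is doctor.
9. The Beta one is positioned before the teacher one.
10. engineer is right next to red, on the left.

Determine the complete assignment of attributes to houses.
Solution:

House | Profession | Color | Drink | Team
-----------------------------------------
  1   | engineer | green | juice | Beta
  2   | doctor | red | coffee | Gamma
  3   | teacher | blue | tea | Delta
  4   | lawyer | white | milk | Alpha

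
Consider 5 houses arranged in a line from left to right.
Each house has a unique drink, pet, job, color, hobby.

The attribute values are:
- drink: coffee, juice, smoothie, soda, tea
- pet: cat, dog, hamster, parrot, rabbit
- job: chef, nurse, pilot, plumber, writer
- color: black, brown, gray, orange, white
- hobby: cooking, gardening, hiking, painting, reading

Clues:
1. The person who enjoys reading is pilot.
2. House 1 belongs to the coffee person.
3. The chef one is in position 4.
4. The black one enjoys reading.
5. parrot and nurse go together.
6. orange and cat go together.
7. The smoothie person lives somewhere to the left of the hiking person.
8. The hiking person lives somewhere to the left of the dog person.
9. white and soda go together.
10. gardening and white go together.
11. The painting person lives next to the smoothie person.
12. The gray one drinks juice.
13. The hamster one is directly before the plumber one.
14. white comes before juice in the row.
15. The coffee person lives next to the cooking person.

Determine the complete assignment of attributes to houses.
Solution:

House | Drink | Pet | Job | Color | Hobby
-----------------------------------------
  1   | coffee | hamster | writer | brown | painting
  2   | smoothie | cat | plumber | orange | cooking
  3   | soda | parrot | nurse | white | gardening
  4   | juice | rabbit | chef | gray | hiking
  5   | tea | dog | pilot | black | reading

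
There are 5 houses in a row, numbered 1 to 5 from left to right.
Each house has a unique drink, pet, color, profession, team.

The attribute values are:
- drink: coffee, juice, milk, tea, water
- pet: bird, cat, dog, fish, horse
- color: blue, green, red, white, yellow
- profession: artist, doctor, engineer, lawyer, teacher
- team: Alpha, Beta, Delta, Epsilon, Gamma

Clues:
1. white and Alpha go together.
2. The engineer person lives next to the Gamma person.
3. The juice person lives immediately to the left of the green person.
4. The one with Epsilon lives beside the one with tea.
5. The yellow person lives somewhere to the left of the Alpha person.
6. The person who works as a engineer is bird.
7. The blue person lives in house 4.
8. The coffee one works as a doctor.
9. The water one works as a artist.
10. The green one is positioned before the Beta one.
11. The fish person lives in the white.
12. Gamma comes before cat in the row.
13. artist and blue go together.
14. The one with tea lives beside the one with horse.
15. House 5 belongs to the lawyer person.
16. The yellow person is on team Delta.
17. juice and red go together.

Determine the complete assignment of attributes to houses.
Solution:

House | Drink | Pet | Color | Profession | Team
-----------------------------------------------
  1   | juice | bird | red | engineer | Epsilon
  2   | tea | dog | green | teacher | Gamma
  3   | coffee | horse | yellow | doctor | Delta
  4   | water | cat | blue | artist | Beta
  5   | milk | fish | white | lawyer | Alpha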